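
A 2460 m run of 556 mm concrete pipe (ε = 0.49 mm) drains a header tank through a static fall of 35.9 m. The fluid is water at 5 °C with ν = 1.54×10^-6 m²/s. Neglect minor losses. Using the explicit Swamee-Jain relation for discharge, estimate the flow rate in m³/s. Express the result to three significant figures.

Swamee-Jain (Type II): Q = -0.965·√(gD⁵h_f/L)·ln[ε/(3.7D) + √(3.17ν²L/(gD³h_f))]
√(gD⁵h_f/L) = √(9.81·0.556⁵·35.9/2460) = 0.08722
ε/(3.7D) = 2.38×10^-4; √(3.17ν²L/(gD³h_f)) = 1.75×10^-5
Q = -0.965·0.08722·ln(2.557×10^-4) = 0.6962 m³/s
Check: V = 2.87 m/s, Re = 1.04×10^6, f = 0.01946, h_f = 36.1 m ≈ 35.9 m ✓

Q ≈ 0.696 m³/s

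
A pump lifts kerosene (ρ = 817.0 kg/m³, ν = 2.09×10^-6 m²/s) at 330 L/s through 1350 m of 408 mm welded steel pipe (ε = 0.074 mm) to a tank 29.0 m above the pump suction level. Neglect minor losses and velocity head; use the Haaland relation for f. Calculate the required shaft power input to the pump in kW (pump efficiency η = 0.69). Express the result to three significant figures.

P_shaft ≈ 173 kW

V = 4Q/(πD²) = 2.524 m/s; Re = 4.93×10^5; ε/D = 1.81×10^-4; f = 0.01513
h_f = f(L/D)V²/2g = 16.26 m
Total head H = z + h_f = 29.0 + 16.26 = 45.26 m
P_hyd = ρgQH = 817.0·9.81·0.330·45.26 = 119.7 kW
P_shaft = P_hyd/η = 119.7/0.69 = 173.5 kW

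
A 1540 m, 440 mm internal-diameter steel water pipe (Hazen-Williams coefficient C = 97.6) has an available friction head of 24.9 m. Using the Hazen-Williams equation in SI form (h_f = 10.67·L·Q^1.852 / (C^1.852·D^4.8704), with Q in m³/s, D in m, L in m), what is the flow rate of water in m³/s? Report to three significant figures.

Rearranging: Q = [h_f·C^1.852·D^4.8704 / (10.67·L)]^(1/1.852)
Q = [24.9·97.6^1.852·0.440^4.8704 / (10.67·1540)]^0.540 = 0.3384 m³/s

Q ≈ 0.338 m³/s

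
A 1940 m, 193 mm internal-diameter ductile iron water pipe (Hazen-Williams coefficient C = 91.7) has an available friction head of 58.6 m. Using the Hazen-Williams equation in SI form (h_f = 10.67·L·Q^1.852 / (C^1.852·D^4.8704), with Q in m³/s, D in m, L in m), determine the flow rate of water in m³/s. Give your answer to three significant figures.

Q ≈ 0.0510 m³/s

Rearranging: Q = [h_f·C^1.852·D^4.8704 / (10.67·L)]^(1/1.852)
Q = [58.6·91.7^1.852·0.193^4.8704 / (10.67·1940)]^0.540 = 0.05101 m³/s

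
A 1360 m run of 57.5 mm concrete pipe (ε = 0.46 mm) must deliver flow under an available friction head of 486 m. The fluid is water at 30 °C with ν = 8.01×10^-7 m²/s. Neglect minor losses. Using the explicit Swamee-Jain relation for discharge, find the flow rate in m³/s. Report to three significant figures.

Q ≈ 0.00875 m³/s

Swamee-Jain (Type II): Q = -0.965·√(gD⁵h_f/L)·ln[ε/(3.7D) + √(3.17ν²L/(gD³h_f))]
√(gD⁵h_f/L) = √(9.81·0.0575⁵·486/1360) = 0.001484
ε/(3.7D) = 0.00216; √(3.17ν²L/(gD³h_f)) = 5.52×10^-5
Q = -0.965·0.001484·ln(0.002217) = 0.008754 m³/s
Check: V = 3.37 m/s, Re = 2.42×10^5, f = 0.03563, h_f = 488 m ≈ 486 m ✓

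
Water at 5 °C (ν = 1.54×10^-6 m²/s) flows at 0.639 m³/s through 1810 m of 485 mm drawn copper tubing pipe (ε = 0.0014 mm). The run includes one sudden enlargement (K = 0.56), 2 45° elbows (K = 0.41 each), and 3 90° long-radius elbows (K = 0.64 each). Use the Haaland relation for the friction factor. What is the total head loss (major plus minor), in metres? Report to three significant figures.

H_L ≈ 28.1 m

V = 4Q/(πD²) = 3.459 m/s; V²/2g = 0.6098 m
Re = 1.09×10^6, ε/D = 2.89×10^-6 → f = 0.01147 (Haaland)
Major: h_f = f(L/D)·V²/2g = 0.01147·3732·0.6098 = 26.10 m
Minor: ΣK = 3.30; h_m = ΣK·V²/2g = 2.012 m
Total H_L = 26.10 + 2.012 = 28.12 m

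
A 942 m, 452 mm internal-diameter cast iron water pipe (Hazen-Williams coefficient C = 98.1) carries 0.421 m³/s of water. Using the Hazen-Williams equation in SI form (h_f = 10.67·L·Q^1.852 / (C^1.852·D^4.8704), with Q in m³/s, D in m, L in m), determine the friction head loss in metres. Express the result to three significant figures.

h_f ≈ 19.8 m

h_f = 10.67·942·0.421^1.852 / (98.1^1.852·0.452^4.8704) = 19.83 m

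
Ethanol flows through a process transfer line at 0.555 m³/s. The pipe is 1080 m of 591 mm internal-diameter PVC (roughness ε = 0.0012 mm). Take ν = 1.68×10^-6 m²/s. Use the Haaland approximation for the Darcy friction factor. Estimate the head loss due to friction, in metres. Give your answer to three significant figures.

V = 4Q/(πD²) = 4·0.555/(π·0.591²) = 2.023 m/s
Re = VD/ν = 2.023·0.591/1.68×10^-6 = 7.12×10^5 → turbulent
ε/D = 0.0012/591 = 2.03×10^-6
Haaland: f = 0.01230
h_f = f(L/D)V²/(2g) = 0.01230·(1080/0.591)·2.023²/(2·9.81) = 4.691 m

h_f ≈ 4.69 m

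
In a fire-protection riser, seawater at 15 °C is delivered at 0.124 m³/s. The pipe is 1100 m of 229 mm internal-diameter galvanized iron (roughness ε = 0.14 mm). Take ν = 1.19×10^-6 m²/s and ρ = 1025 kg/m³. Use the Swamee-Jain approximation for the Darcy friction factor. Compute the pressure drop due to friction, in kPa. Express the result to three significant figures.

V = 4Q/(πD²) = 4·0.124/(π·0.229²) = 3.011 m/s
Re = VD/ν = 3.011·0.229/1.19×10^-6 = 5.79×10^5 → turbulent
ε/D = 0.14/229 = 6.11×10^-4
Swamee-Jain: f = 0.01833
h_f = f(L/D)V²/(2g) = 0.01833·(1100/0.229)·3.011²/(2·9.81) = 40.67 m
Δp = ρg·h_f = 1025·9.81·40.67 = 408.9 kPa

Δp ≈ 409 kPa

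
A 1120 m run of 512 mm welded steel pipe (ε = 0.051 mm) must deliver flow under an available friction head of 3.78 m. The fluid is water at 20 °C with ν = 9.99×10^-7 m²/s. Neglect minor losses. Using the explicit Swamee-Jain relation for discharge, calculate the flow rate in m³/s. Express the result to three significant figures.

Q ≈ 0.324 m³/s

Swamee-Jain (Type II): Q = -0.965·√(gD⁵h_f/L)·ln[ε/(3.7D) + √(3.17ν²L/(gD³h_f))]
√(gD⁵h_f/L) = √(9.81·0.512⁵·3.78/1120) = 0.03413
ε/(3.7D) = 2.69×10^-5; √(3.17ν²L/(gD³h_f)) = 2.67×10^-5
Q = -0.965·0.03413·ln(5.360×10^-5) = 0.3239 m³/s
Check: V = 1.57 m/s, Re = 8.06×10^5, f = 0.01376, h_f = 3.80 m ≈ 3.78 m ✓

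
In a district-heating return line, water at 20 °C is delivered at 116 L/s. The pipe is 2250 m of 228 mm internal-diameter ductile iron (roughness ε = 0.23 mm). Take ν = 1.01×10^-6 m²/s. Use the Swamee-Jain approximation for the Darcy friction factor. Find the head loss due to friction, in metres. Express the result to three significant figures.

h_f ≈ 82.2 m

V = 4Q/(πD²) = 4·0.116/(π·0.228²) = 2.841 m/s
Re = VD/ν = 2.841·0.228/1.01×10^-6 = 6.41×10^5 → turbulent
ε/D = 0.23/228 = 0.00101
Swamee-Jain: f = 0.02025
h_f = f(L/D)V²/(2g) = 0.02025·(2250/0.228)·2.841²/(2·9.81) = 82.24 m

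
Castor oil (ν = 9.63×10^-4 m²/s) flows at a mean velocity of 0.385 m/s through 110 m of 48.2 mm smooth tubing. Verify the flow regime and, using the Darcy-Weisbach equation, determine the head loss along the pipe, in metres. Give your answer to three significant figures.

Re = VD/ν = 0.385·0.04820/9.63×10^-4 = 19.3 → laminar (Re < 2300)
f = 64/Re = 3.321
h_f = f(L/D)V²/(2g) = 3.321·(110/0.04820)·0.385²/(2·9.81) = 57.26 m

h_f ≈ 57.3 m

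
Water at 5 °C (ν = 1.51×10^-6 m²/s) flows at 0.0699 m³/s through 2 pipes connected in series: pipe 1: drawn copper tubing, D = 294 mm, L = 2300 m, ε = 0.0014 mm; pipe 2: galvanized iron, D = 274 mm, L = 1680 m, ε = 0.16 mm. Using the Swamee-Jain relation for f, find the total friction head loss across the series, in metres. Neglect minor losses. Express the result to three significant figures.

Pipe 1: V = 1.030 m/s, Re = 2.00×10^5, ε/D = 4.76×10^-6, f = 0.01557, h_1 = f(L/D)V²/2g = 6.581 m
Pipe 2: V = 1.185 m/s, Re = 2.15×10^5, ε/D = 5.84×10^-4, f = 0.01925, h_2 = f(L/D)V²/2g = 8.453 m
Series → Q common, losses add: H = Σh = 15.03 m

H ≈ 15.0 m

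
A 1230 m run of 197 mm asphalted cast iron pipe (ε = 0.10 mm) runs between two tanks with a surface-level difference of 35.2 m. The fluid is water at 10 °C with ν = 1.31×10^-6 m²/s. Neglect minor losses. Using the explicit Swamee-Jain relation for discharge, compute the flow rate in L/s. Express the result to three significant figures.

Swamee-Jain (Type II): Q = -0.965·√(gD⁵h_f/L)·ln[ε/(3.7D) + √(3.17ν²L/(gD³h_f))]
√(gD⁵h_f/L) = √(9.81·0.197⁵·35.2/1230) = 0.009127
ε/(3.7D) = 1.37×10^-4; √(3.17ν²L/(gD³h_f)) = 5.03×10^-5
Q = -0.965·0.009127·ln(1.875×10^-4) = 0.07558 m³/s
Check: V = 2.48 m/s, Re = 3.73×10^5, f = 0.01811, h_f = 35.4 m ≈ 35.2 m ✓

Q ≈ 75.6 L/s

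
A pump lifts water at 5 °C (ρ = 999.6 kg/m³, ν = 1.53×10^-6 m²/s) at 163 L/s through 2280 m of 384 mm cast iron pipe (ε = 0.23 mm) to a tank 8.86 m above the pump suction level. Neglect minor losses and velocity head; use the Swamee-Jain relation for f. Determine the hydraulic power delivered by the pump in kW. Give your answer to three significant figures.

P_hyd ≈ 32.1 kW

V = 4Q/(πD²) = 1.407 m/s; Re = 3.53×10^5; ε/D = 5.99×10^-4; f = 0.01869
h_f = f(L/D)V²/2g = 11.20 m
Total head H = z + h_f = 8.86 + 11.20 = 20.06 m
P_hyd = ρgQH = 999.6·9.81·0.163·20.06 = 32.07 kW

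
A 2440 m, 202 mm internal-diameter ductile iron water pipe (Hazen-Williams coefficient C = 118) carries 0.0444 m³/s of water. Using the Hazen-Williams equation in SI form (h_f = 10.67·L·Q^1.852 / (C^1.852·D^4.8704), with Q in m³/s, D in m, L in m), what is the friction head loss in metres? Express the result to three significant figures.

h_f = 10.67·2440·0.0444^1.852 / (118^1.852·0.202^4.8704) = 28.62 m

h_f ≈ 28.6 m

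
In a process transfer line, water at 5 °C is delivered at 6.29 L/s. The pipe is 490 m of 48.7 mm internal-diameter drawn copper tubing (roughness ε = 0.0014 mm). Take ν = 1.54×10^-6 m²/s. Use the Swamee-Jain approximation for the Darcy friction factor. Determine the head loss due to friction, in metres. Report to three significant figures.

h_f ≈ 104 m

V = 4Q/(πD²) = 4·0.00629/(π·0.0487²) = 3.377 m/s
Re = VD/ν = 3.377·0.0487/1.54×10^-6 = 1.07×10^5 → turbulent
ε/D = 0.0014/48.7 = 2.87×10^-5
Swamee-Jain: f = 0.01780
h_f = f(L/D)V²/(2g) = 0.01780·(490/0.0487)·3.377²/(2·9.81) = 104.1 m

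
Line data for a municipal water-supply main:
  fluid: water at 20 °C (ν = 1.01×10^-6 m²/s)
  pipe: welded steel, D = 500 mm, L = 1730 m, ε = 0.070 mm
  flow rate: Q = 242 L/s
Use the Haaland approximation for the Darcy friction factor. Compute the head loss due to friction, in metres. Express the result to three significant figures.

V = 4Q/(πD²) = 4·0.242/(π·0.500²) = 1.232 m/s
Re = VD/ν = 1.232·0.500/1.01×10^-6 = 6.10×10^5 → turbulent
ε/D = 0.070/500 = 1.40×10^-4
Haaland: f = 0.01442
h_f = f(L/D)V²/(2g) = 0.01442·(1730/0.500)·1.232²/(2·9.81) = 3.863 m

h_f ≈ 3.86 m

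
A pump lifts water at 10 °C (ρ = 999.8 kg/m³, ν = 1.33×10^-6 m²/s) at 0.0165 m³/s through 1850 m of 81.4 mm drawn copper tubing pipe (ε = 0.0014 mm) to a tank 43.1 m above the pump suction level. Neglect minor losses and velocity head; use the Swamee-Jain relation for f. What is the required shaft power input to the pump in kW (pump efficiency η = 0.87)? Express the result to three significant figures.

V = 4Q/(πD²) = 3.171 m/s; Re = 1.94×10^5; ε/D = 1.72×10^-5; f = 0.01578
h_f = f(L/D)V²/2g = 183.7 m
Total head H = z + h_f = 43.1 + 183.7 = 226.8 m
P_hyd = ρgQH = 999.8·9.81·0.0165·226.8 = 36.71 kW
P_shaft = P_hyd/η = 36.71/0.87 = 42.20 kW

P_shaft ≈ 42.2 kW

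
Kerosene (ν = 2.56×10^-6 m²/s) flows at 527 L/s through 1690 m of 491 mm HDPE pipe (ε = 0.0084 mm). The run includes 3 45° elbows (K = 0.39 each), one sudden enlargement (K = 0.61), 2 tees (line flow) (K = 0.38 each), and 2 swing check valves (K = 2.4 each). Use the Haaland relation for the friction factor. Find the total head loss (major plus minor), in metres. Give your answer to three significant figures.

V = 4Q/(πD²) = 2.783 m/s; V²/2g = 0.3948 m
Re = 5.34×10^5, ε/D = 1.71×10^-5 → f = 0.01312 (Haaland)
Major: h_f = f(L/D)·V²/2g = 0.01312·3442·0.3948 = 17.83 m
Minor: ΣK = 7.34; h_m = ΣK·V²/2g = 2.898 m
Total H_L = 17.83 + 2.898 = 20.73 m

H_L ≈ 20.7 m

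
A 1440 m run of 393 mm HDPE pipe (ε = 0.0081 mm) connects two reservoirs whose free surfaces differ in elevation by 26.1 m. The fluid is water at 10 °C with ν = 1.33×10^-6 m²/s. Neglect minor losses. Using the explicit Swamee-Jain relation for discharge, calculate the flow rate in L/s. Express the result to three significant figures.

Swamee-Jain (Type II): Q = -0.965·√(gD⁵h_f/L)·ln[ε/(3.7D) + √(3.17ν²L/(gD³h_f))]
√(gD⁵h_f/L) = √(9.81·0.393⁵·26.1/1440) = 0.04083
ε/(3.7D) = 5.57×10^-6; √(3.17ν²L/(gD³h_f)) = 2.28×10^-5
Q = -0.965·0.04083·ln(2.836×10^-5) = 0.4125 m³/s
Check: V = 3.40 m/s, Re = 1.00×10^6, f = 0.01209, h_f = 26.1 m ≈ 26.1 m ✓

Q ≈ 413 L/s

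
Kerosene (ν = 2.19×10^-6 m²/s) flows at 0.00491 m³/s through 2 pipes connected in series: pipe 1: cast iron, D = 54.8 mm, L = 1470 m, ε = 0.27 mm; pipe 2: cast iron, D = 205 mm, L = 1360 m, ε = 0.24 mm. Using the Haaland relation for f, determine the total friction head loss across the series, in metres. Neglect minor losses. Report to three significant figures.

H ≈ 189 m

Pipe 1: V = 2.082 m/s, Re = 5.21×10^4, ε/D = 0.00493, f = 0.03190, h_1 = f(L/D)V²/2g = 189.0 m
Pipe 2: V = 0.1488 m/s, Re = 1.39×10^4, ε/D = 0.00117, f = 0.03008, h_2 = f(L/D)V²/2g = 0.2250 m
Series → Q common, losses add: H = Σh = 189.2 m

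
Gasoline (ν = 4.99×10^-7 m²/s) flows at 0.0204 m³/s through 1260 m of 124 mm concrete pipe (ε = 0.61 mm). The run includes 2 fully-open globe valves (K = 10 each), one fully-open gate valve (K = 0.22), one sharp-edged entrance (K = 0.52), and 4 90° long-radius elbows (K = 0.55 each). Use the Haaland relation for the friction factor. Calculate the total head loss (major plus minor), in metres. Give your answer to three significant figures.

V = 4Q/(πD²) = 1.689 m/s; V²/2g = 0.1454 m
Re = 4.20×10^5, ε/D = 0.00492 → f = 0.03049 (Haaland)
Major: h_f = f(L/D)·V²/2g = 0.03049·10161·0.1454 = 45.06 m
Minor: ΣK = 22.9; h_m = ΣK·V²/2g = 3.336 m
Total H_L = 45.06 + 3.336 = 48.40 m

H_L ≈ 48.4 m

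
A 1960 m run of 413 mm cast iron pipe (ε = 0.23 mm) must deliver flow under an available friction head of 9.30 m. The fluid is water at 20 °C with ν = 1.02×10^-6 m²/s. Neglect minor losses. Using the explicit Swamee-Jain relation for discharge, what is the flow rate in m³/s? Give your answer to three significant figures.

Swamee-Jain (Type II): Q = -0.965·√(gD⁵h_f/L)·ln[ε/(3.7D) + √(3.17ν²L/(gD³h_f))]
√(gD⁵h_f/L) = √(9.81·0.413⁵·9.30/1960) = 0.02365
ε/(3.7D) = 1.51×10^-4; √(3.17ν²L/(gD³h_f)) = 3.17×10^-5
Q = -0.965·0.02365·ln(1.822×10^-4) = 0.1965 m³/s
Check: V = 1.47 m/s, Re = 5.94×10^5, f = 0.01799, h_f = 9.36 m ≈ 9.30 m ✓

Q ≈ 0.197 m³/s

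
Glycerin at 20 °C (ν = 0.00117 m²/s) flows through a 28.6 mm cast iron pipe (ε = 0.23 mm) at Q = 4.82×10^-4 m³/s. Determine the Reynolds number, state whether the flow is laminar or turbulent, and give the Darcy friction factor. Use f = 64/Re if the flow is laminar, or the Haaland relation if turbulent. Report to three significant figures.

V = 4Q/(πD²) = 0.7503 m/s
Re = VD/ν = 0.7503·0.0286/0.00117 = 18.3
Re < 2300 → laminar → f = 64/Re = 3.490

Re ≈ 18.3; laminar; f = 64/Re ≈ 3.49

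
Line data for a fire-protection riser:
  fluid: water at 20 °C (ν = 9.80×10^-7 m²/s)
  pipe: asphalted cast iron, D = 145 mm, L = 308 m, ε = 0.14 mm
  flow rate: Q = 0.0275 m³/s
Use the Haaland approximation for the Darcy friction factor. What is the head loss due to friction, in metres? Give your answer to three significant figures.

h_f ≈ 6.17 m

V = 4Q/(πD²) = 4·0.0275/(π·0.145²) = 1.665 m/s
Re = VD/ν = 1.665·0.145/9.80×10^-7 = 2.46×10^5 → turbulent
ε/D = 0.14/145 = 9.66×10^-4
Haaland: f = 0.02055
h_f = f(L/D)V²/(2g) = 0.02055·(308/0.145)·1.665²/(2·9.81) = 6.171 m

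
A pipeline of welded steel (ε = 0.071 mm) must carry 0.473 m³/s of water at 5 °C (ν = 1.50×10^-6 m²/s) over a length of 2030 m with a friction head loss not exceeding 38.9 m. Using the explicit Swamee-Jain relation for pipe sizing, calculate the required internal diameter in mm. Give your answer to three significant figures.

Swamee-Jain (Type III): D = 0.66·[ε^1.25·(LQ²/(gh_f))^4.75 + ν·Q^9.4·(L/(gh_f))^5.2]^0.04
LQ²/(gh_f) = 1.190; L/(gh_f) = 5.320
Term 1 = ε^1.25·(…)^4.75 = 1.49×10^-5; Term 2 = ν·Q^9.4·(…)^5.2 = 7.84×10^-6
D = 0.66·(1.49×10^-5 + 7.84×10^-6)^0.04 = 0.4303 m = 430 mm
Check: V = 3.25 m/s, Re = 9.33×10^5, f = 0.01443, h_f = 36.7 m ≈ 38.9 m ✓

D ≈ 430 mm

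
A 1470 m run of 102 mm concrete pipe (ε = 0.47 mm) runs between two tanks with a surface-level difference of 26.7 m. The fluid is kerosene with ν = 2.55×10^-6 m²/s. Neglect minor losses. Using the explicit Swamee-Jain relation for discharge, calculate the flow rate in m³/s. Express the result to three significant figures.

Swamee-Jain (Type II): Q = -0.965·√(gD⁵h_f/L)·ln[ε/(3.7D) + √(3.17ν²L/(gD³h_f))]
√(gD⁵h_f/L) = √(9.81·0.102⁵·26.7/1470) = 0.001403
ε/(3.7D) = 0.00125; √(3.17ν²L/(gD³h_f)) = 3.30×10^-4
Q = -0.965·0.001403·ln(0.001576) = 0.008734 m³/s
Check: V = 1.07 m/s, Re = 4.28×10^4, f = 0.03220, h_f = 27.0 m ≈ 26.7 m ✓

Q ≈ 0.00873 m³/s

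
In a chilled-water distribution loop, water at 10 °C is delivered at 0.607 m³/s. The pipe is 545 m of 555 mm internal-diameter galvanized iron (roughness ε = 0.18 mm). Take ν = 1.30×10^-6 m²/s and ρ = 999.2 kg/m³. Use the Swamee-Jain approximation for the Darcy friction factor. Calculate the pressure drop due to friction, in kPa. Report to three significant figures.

V = 4Q/(πD²) = 4·0.607/(π·0.555²) = 2.509 m/s
Re = VD/ν = 2.509·0.555/1.30×10^-6 = 1.07×10^6 → turbulent
ε/D = 0.18/555 = 3.24×10^-4
Swamee-Jain: f = 0.01593
h_f = f(L/D)V²/(2g) = 0.01593·(545/0.555)·2.509²/(2·9.81) = 5.018 m
Δp = ρg·h_f = 999.2·9.81·5.018 = 49.19 kPa

Δp ≈ 49.2 kPa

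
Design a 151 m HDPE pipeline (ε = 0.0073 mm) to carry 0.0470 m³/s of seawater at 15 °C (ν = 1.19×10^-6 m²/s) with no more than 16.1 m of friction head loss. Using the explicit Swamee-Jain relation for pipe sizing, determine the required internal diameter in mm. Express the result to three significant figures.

D ≈ 121 mm

Swamee-Jain (Type III): D = 0.66·[ε^1.25·(LQ²/(gh_f))^4.75 + ν·Q^9.4·(L/(gh_f))^5.2]^0.04
LQ²/(gh_f) = 0.002112; L/(gh_f) = 0.9561
Term 1 = ε^1.25·(…)^4.75 = 7.44×10^-20; Term 2 = ν·Q^9.4·(…)^5.2 = 3.10×10^-19
D = 0.66·(7.44×10^-20 + 3.10×10^-19)^0.04 = 0.1210 m = 121 mm
Check: V = 4.08 m/s, Re = 4.15×10^5, f = 0.01434, h_f = 15.2 m ≈ 16.1 m ✓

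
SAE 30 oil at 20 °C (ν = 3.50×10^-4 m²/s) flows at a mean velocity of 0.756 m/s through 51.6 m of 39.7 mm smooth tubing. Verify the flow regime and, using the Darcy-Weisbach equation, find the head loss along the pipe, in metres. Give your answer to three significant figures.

Re = VD/ν = 0.756·0.03970/3.50×10^-4 = 85.8 → laminar (Re < 2300)
f = 64/Re = 0.7463
h_f = f(L/D)V²/(2g) = 0.7463·(51.6/0.03970)·0.756²/(2·9.81) = 28.26 m

h_f ≈ 28.3 m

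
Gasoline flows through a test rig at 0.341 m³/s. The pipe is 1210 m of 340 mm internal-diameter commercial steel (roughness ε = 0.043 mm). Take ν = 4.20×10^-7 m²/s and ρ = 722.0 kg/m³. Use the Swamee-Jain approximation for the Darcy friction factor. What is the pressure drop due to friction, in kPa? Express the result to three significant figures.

V = 4Q/(πD²) = 4·0.341/(π·0.340²) = 3.756 m/s
Re = VD/ν = 3.756·0.340/4.20×10^-7 = 3.04×10^6 → turbulent
ε/D = 0.043/340 = 1.26×10^-4
Swamee-Jain: f = 0.01309
h_f = f(L/D)V²/(2g) = 0.01309·(1210/0.340)·3.756²/(2·9.81) = 33.48 m
Δp = ρg·h_f = 722.0·9.81·33.48 = 237.2 kPa

Δp ≈ 237 kPa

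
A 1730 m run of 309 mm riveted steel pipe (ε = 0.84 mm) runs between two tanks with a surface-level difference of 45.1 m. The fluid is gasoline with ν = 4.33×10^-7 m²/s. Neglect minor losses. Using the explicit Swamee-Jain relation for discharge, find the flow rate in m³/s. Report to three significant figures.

Q ≈ 0.187 m³/s

Swamee-Jain (Type II): Q = -0.965·√(gD⁵h_f/L)·ln[ε/(3.7D) + √(3.17ν²L/(gD³h_f))]
√(gD⁵h_f/L) = √(9.81·0.309⁵·45.1/1730) = 0.02684
ε/(3.7D) = 7.35×10^-4; √(3.17ν²L/(gD³h_f)) = 8.88×10^-6
Q = -0.965·0.02684·ln(7.436×10^-4) = 0.1866 m³/s
Check: V = 2.49 m/s, Re = 1.78×10^6, f = 0.02559, h_f = 45.2 m ≈ 45.1 m ✓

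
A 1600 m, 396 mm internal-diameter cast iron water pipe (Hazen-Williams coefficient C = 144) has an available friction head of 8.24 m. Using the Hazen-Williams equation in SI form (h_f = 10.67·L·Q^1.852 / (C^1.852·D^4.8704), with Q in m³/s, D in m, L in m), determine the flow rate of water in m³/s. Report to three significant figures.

Q ≈ 0.204 m³/s

Rearranging: Q = [h_f·C^1.852·D^4.8704 / (10.67·L)]^(1/1.852)
Q = [8.24·144^1.852·0.396^4.8704 / (10.67·1600)]^0.540 = 0.2040 m³/s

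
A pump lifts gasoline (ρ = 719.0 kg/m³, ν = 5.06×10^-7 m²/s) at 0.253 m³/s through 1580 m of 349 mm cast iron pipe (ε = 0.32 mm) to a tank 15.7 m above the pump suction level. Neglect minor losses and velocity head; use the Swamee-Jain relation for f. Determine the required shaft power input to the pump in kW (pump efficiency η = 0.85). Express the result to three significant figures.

P_shaft ≈ 98.9 kW

V = 4Q/(πD²) = 2.645 m/s; Re = 1.82×10^6; ε/D = 9.17×10^-4; f = 0.01947
h_f = f(L/D)V²/2g = 31.43 m
Total head H = z + h_f = 15.7 + 31.43 = 47.13 m
P_hyd = ρgQH = 719.0·9.81·0.253·47.13 = 84.10 kW
P_shaft = P_hyd/η = 84.10/0.85 = 98.94 kW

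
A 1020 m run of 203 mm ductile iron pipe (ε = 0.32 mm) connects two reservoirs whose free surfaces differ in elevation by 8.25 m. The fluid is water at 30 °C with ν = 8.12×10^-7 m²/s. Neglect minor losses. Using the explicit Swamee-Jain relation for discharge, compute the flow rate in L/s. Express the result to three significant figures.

Swamee-Jain (Type II): Q = -0.965·√(gD⁵h_f/L)·ln[ε/(3.7D) + √(3.17ν²L/(gD³h_f))]
√(gD⁵h_f/L) = √(9.81·0.203⁵·8.25/1020) = 0.005230
ε/(3.7D) = 4.26×10^-4; √(3.17ν²L/(gD³h_f)) = 5.61×10^-5
Q = -0.965·0.005230·ln(4.822×10^-4) = 0.03854 m³/s
Check: V = 1.19 m/s, Re = 2.98×10^5, f = 0.02287, h_f = 8.31 m ≈ 8.25 m ✓

Q ≈ 38.5 L/s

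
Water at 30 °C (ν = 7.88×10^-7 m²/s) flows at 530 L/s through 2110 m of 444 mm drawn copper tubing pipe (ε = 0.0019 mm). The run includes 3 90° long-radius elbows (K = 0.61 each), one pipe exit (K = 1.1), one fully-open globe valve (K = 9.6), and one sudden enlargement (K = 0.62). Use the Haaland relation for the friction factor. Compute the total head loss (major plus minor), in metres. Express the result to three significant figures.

V = 4Q/(πD²) = 3.423 m/s; V²/2g = 0.5972 m
Re = 1.93×10^6, ε/D = 4.28×10^-6 → f = 0.01052 (Haaland)
Major: h_f = f(L/D)·V²/2g = 0.01052·4752·0.5972 = 29.86 m
Minor: ΣK = 13.2; h_m = ΣK·V²/2g = 7.854 m
Total H_L = 29.86 + 7.854 = 37.71 m

H_L ≈ 37.7 m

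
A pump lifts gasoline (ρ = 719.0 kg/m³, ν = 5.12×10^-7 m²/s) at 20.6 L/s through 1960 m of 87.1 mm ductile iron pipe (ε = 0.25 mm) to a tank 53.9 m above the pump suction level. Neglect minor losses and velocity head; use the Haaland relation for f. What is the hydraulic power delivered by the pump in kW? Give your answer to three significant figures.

V = 4Q/(πD²) = 3.457 m/s; Re = 5.88×10^5; ε/D = 0.00287; f = 0.02611
h_f = f(L/D)V²/2g = 357.9 m
Total head H = z + h_f = 53.9 + 357.9 = 411.8 m
P_hyd = ρgQH = 719.0·9.81·0.0206·411.8 = 59.84 kW

P_hyd ≈ 59.8 kW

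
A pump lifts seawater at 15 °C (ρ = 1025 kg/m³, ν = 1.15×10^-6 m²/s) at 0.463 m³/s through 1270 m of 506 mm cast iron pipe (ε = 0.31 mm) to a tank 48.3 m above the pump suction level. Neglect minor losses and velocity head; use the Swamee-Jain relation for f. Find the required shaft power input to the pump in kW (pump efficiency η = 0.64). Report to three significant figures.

P_shaft ≈ 440 kW

V = 4Q/(πD²) = 2.302 m/s; Re = 1.01×10^6; ε/D = 6.13×10^-4; f = 0.01801
h_f = f(L/D)V²/2g = 12.22 m
Total head H = z + h_f = 48.3 + 12.22 = 60.52 m
P_hyd = ρgQH = 1025·9.81·0.463·60.52 = 281.7 kW
P_shaft = P_hyd/η = 281.7/0.64 = 440.2 kW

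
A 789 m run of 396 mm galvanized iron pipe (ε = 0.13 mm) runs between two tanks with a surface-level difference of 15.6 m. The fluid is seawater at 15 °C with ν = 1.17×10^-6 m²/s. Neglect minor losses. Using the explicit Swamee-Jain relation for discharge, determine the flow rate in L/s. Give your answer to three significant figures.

Swamee-Jain (Type II): Q = -0.965·√(gD⁵h_f/L)·ln[ε/(3.7D) + √(3.17ν²L/(gD³h_f))]
√(gD⁵h_f/L) = √(9.81·0.396⁵·15.6/789) = 0.04346
ε/(3.7D) = 8.87×10^-5; √(3.17ν²L/(gD³h_f)) = 1.90×10^-5
Q = -0.965·0.04346·ln(1.077×10^-4) = 0.3832 m³/s
Check: V = 3.11 m/s, Re = 1.05×10^6, f = 0.01597, h_f = 15.7 m ≈ 15.6 m ✓

Q ≈ 383 L/s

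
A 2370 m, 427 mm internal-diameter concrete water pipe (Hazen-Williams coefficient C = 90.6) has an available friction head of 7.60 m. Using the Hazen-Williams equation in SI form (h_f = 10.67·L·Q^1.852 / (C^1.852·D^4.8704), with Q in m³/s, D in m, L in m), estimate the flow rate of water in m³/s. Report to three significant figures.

Rearranging: Q = [h_f·C^1.852·D^4.8704 / (10.67·L)]^(1/1.852)
Q = [7.60·90.6^1.852·0.427^4.8704 / (10.67·2370)]^0.540 = 0.1212 m³/s

Q ≈ 0.121 m³/s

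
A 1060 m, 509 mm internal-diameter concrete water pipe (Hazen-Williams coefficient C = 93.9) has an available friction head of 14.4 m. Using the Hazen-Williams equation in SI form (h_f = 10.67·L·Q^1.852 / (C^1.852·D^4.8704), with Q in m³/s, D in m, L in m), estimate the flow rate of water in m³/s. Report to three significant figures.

Q ≈ 0.435 m³/s

Rearranging: Q = [h_f·C^1.852·D^4.8704 / (10.67·L)]^(1/1.852)
Q = [14.4·93.9^1.852·0.509^4.8704 / (10.67·1060)]^0.540 = 0.4347 m³/s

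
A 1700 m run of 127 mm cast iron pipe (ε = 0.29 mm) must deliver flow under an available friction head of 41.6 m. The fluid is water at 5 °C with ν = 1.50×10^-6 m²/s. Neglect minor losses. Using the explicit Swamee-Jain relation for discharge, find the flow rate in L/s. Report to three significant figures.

Swamee-Jain (Type II): Q = -0.965·√(gD⁵h_f/L)·ln[ε/(3.7D) + √(3.17ν²L/(gD³h_f))]
√(gD⁵h_f/L) = √(9.81·0.127⁵·41.6/1700) = 0.002816
ε/(3.7D) = 6.17×10^-4; √(3.17ν²L/(gD³h_f)) = 1.20×10^-4
Q = -0.965·0.002816·ln(7.376×10^-4) = 0.01960 m³/s
Check: V = 1.55 m/s, Re = 1.31×10^5, f = 0.02569, h_f = 42.0 m ≈ 41.6 m ✓

Q ≈ 19.6 L/s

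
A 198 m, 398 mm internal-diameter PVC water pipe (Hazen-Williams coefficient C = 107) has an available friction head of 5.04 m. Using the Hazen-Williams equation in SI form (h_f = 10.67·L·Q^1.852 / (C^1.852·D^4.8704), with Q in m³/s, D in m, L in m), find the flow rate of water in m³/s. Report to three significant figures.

Q ≈ 0.364 m³/s

Rearranging: Q = [h_f·C^1.852·D^4.8704 / (10.67·L)]^(1/1.852)
Q = [5.04·107^1.852·0.398^4.8704 / (10.67·198)]^0.540 = 0.3641 m³/s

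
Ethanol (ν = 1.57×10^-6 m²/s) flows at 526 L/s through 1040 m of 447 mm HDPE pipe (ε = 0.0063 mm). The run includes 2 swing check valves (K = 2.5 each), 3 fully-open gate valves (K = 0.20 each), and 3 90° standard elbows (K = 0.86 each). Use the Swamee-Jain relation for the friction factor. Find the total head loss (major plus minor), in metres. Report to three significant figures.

V = 4Q/(πD²) = 3.352 m/s; V²/2g = 0.5726 m
Re = 9.54×10^5, ε/D = 1.41×10^-5 → f = 0.01203 (Swamee-Jain)
Major: h_f = f(L/D)·V²/2g = 0.01203·2327·0.5726 = 16.03 m
Minor: ΣK = 8.18; h_m = ΣK·V²/2g = 4.684 m
Total H_L = 16.03 + 4.684 = 20.71 m

H_L ≈ 20.7 m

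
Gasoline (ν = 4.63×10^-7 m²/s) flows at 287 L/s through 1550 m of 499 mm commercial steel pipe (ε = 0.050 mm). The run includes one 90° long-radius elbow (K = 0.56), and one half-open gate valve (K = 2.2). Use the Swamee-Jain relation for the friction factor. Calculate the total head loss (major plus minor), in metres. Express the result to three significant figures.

V = 4Q/(πD²) = 1.468 m/s; V²/2g = 0.1098 m
Re = 1.58×10^6, ε/D = 1.00×10^-4 → f = 0.01306 (Swamee-Jain)
Major: h_f = f(L/D)·V²/2g = 0.01306·3106·0.1098 = 4.454 m
Minor: ΣK = 2.76; h_m = ΣK·V²/2g = 0.3030 m
Total H_L = 4.454 + 0.3030 = 4.757 m

H_L ≈ 4.76 m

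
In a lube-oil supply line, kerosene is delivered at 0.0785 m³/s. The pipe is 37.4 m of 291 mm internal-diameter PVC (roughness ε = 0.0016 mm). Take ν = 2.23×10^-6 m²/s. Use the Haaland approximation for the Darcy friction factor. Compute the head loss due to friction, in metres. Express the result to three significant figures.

V = 4Q/(πD²) = 4·0.0785/(π·0.291²) = 1.180 m/s
Re = VD/ν = 1.180·0.291/2.23×10^-6 = 1.54×10^5 → turbulent
ε/D = 0.0016/291 = 5.50×10^-6
Haaland: f = 0.01634
h_f = f(L/D)V²/(2g) = 0.01634·(37.4/0.291)·1.180²/(2·9.81) = 0.1492 m

h_f ≈ 0.149 m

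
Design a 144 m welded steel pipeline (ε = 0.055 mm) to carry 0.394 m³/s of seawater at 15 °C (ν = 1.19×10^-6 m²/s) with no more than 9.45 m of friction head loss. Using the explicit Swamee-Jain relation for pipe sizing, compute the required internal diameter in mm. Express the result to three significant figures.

D ≈ 312 mm

Swamee-Jain (Type III): D = 0.66·[ε^1.25·(LQ²/(gh_f))^4.75 + ν·Q^9.4·(L/(gh_f))^5.2]^0.04
LQ²/(gh_f) = 0.2411; L/(gh_f) = 1.553
Term 1 = ε^1.25·(…)^4.75 = 5.51×10^-9; Term 2 = ν·Q^9.4·(…)^5.2 = 1.85×10^-9
D = 0.66·(5.51×10^-9 + 1.85×10^-9)^0.04 = 0.3121 m = 312 mm
Check: V = 5.15 m/s, Re = 1.35×10^6, f = 0.01426, h_f = 8.90 m ≈ 9.45 m ✓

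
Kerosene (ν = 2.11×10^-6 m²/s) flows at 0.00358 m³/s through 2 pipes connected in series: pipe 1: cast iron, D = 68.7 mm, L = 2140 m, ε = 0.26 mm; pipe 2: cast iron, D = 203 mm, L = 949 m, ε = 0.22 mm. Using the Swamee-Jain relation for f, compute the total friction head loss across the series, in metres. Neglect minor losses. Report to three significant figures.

Pipe 1: V = 0.9658 m/s, Re = 3.14×10^4, ε/D = 0.00378, f = 0.03159, h_1 = f(L/D)V²/2g = 46.78 m
Pipe 2: V = 0.1106 m/s, Re = 1.06×10^4, ε/D = 0.00108, f = 0.03233, h_2 = f(L/D)V²/2g = 0.09424 m
Series → Q common, losses add: H = Σh = 46.87 m

H ≈ 46.9 m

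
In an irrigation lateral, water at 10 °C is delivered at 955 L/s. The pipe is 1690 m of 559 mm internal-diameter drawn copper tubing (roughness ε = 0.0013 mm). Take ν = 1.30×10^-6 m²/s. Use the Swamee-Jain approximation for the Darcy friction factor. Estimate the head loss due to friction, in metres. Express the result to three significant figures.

V = 4Q/(πD²) = 4·0.955/(π·0.559²) = 3.891 m/s
Re = VD/ν = 3.891·0.559/1.30×10^-6 = 1.67×10^6 → turbulent
ε/D = 0.0013/559 = 2.33×10^-6
Swamee-Jain: f = 0.01074
h_f = f(L/D)V²/(2g) = 0.01074·(1690/0.559)·3.891²/(2·9.81) = 25.07 m

h_f ≈ 25.1 m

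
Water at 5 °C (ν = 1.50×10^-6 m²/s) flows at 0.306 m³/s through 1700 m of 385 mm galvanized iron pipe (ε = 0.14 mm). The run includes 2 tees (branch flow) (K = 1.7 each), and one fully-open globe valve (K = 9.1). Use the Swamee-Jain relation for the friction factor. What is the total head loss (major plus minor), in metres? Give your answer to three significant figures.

H_L ≈ 30.2 m

V = 4Q/(πD²) = 2.629 m/s; V²/2g = 0.3521 m
Re = 6.75×10^5, ε/D = 3.64×10^-4 → f = 0.01658 (Swamee-Jain)
Major: h_f = f(L/D)·V²/2g = 0.01658·4416·0.3521 = 25.78 m
Minor: ΣK = 12.5; h_m = ΣK·V²/2g = 4.402 m
Total H_L = 25.78 + 4.402 = 30.18 m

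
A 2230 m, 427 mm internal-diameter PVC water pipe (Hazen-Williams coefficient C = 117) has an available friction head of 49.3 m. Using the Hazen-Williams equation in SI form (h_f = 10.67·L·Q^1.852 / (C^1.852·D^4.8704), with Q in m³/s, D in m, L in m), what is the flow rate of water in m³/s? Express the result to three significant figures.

Rearranging: Q = [h_f·C^1.852·D^4.8704 / (10.67·L)]^(1/1.852)
Q = [49.3·117^1.852·0.427^4.8704 / (10.67·2230)]^0.540 = 0.4439 m³/s

Q ≈ 0.444 m³/s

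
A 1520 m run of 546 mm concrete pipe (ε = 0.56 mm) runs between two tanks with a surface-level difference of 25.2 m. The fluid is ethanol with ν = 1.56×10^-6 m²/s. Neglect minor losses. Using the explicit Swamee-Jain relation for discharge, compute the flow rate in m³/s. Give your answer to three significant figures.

Swamee-Jain (Type II): Q = -0.965·√(gD⁵h_f/L)·ln[ε/(3.7D) + √(3.17ν²L/(gD³h_f))]
√(gD⁵h_f/L) = √(9.81·0.546⁵·25.2/1520) = 0.08884
ε/(3.7D) = 2.77×10^-4; √(3.17ν²L/(gD³h_f)) = 1.71×10^-5
Q = -0.965·0.08884·ln(2.943×10^-4) = 0.6971 m³/s
Check: V = 2.98 m/s, Re = 1.04×10^6, f = 0.02013, h_f = 25.3 m ≈ 25.2 m ✓

Q ≈ 0.697 m³/s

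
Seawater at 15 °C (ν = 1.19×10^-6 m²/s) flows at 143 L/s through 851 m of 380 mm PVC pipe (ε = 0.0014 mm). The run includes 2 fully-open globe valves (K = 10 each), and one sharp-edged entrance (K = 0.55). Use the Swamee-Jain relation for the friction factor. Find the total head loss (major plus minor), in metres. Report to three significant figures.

V = 4Q/(πD²) = 1.261 m/s; V²/2g = 0.08103 m
Re = 4.03×10^5, ε/D = 3.68×10^-6 → f = 0.01367 (Swamee-Jain)
Major: h_f = f(L/D)·V²/2g = 0.01367·2239·0.08103 = 2.480 m
Minor: ΣK = 20.6; h_m = ΣK·V²/2g = 1.665 m
Total H_L = 2.480 + 1.665 = 4.145 m

H_L ≈ 4.15 m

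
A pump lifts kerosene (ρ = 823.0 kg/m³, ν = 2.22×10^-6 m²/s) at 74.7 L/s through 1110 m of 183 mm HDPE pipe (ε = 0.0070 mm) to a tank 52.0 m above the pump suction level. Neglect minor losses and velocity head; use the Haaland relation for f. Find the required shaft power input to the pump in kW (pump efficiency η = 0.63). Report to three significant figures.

P_shaft ≈ 86.3 kW

V = 4Q/(πD²) = 2.840 m/s; Re = 2.34×10^5; ε/D = 3.83×10^-5; f = 0.01531
h_f = f(L/D)V²/2g = 38.18 m
Total head H = z + h_f = 52.0 + 38.18 = 90.18 m
P_hyd = ρgQH = 823.0·9.81·0.0747·90.18 = 54.39 kW
P_shaft = P_hyd/η = 54.39/0.63 = 86.33 kW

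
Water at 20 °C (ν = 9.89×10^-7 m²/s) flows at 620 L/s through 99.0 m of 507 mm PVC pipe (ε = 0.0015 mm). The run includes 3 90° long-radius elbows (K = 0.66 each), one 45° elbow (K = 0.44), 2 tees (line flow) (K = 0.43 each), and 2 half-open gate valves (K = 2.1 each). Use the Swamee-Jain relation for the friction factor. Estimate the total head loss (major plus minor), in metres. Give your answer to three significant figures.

V = 4Q/(πD²) = 3.071 m/s; V²/2g = 0.4807 m
Re = 1.57×10^6, ε/D = 2.96×10^-6 → f = 0.01087 (Swamee-Jain)
Major: h_f = f(L/D)·V²/2g = 0.01087·195.3·0.4807 = 1.020 m
Minor: ΣK = 7.48; h_m = ΣK·V²/2g = 3.596 m
Total H_L = 1.020 + 3.596 = 4.616 m

H_L ≈ 4.62 m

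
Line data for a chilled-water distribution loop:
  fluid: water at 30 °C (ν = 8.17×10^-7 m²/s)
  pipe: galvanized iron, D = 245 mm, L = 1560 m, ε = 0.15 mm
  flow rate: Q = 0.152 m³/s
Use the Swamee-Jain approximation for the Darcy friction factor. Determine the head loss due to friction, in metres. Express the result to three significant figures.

h_f ≈ 60.8 m

V = 4Q/(πD²) = 4·0.152/(π·0.245²) = 3.224 m/s
Re = VD/ν = 3.224·0.245/8.17×10^-7 = 9.67×10^5 → turbulent
ε/D = 0.15/245 = 6.12×10^-4
Swamee-Jain: f = 0.01803
h_f = f(L/D)V²/(2g) = 0.01803·(1560/0.245)·3.224²/(2·9.81) = 60.83 m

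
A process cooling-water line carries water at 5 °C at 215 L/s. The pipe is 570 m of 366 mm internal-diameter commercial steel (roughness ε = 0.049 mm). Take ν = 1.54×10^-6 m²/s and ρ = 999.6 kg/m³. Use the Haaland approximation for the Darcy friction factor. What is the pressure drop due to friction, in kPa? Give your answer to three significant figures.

Δp ≈ 47.7 kPa

V = 4Q/(πD²) = 4·0.215/(π·0.366²) = 2.044 m/s
Re = VD/ν = 2.044·0.366/1.54×10^-6 = 4.86×10^5 → turbulent
ε/D = 0.049/366 = 1.34×10^-4
Haaland: f = 0.01468
h_f = f(L/D)V²/(2g) = 0.01468·(570/0.366)·2.044²/(2·9.81) = 4.865 m
Δp = ρg·h_f = 999.6·9.81·4.865 = 47.71 kPa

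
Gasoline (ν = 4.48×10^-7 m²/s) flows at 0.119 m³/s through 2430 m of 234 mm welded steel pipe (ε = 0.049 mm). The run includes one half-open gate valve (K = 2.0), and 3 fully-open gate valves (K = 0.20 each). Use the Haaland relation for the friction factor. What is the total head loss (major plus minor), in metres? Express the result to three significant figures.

H_L ≈ 59.7 m

V = 4Q/(πD²) = 2.767 m/s; V²/2g = 0.3903 m
Re = 1.45×10^6, ε/D = 2.09×10^-4 → f = 0.01447 (Haaland)
Major: h_f = f(L/D)·V²/2g = 0.01447·10385·0.3903 = 58.64 m
Minor: ΣK = 2.60; h_m = ΣK·V²/2g = 1.015 m
Total H_L = 58.64 + 1.015 = 59.66 m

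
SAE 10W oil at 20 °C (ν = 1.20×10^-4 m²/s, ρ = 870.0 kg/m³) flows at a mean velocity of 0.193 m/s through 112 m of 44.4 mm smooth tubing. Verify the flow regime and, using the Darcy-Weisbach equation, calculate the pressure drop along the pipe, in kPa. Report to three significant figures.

Δp ≈ 36.6 kPa

Re = VD/ν = 0.193·0.04440/1.20×10^-4 = 71.4 → laminar (Re < 2300)
f = 64/Re = 0.8962
h_f = f(L/D)V²/(2g) = 0.8962·(112/0.04440)·0.193²/(2·9.81) = 4.292 m
Δp = ρg·h_f = 870.0·9.81·4.292 = 36.63 kPa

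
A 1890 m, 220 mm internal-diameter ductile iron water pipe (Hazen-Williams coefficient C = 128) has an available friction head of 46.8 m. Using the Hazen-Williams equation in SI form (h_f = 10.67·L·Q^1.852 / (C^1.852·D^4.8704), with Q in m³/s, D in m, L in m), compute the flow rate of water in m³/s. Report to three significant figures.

Rearranging: Q = [h_f·C^1.852·D^4.8704 / (10.67·L)]^(1/1.852)
Q = [46.8·128^1.852·0.220^4.8704 / (10.67·1890)]^0.540 = 0.09025 m³/s

Q ≈ 0.0903 m³/s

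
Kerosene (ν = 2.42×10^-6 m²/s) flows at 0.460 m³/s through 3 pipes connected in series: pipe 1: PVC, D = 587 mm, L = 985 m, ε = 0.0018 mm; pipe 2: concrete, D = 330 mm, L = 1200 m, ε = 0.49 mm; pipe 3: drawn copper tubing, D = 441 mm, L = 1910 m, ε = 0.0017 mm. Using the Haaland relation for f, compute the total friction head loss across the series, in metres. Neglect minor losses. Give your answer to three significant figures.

H ≈ 147 m

Pipe 1: V = 1.700 m/s, Re = 4.12×10^5, ε/D = 3.07×10^-6, f = 0.01355, h_1 = f(L/D)V²/2g = 3.349 m
Pipe 2: V = 5.378 m/s, Re = 7.33×10^5, ε/D = 0.00148, f = 0.02199, h_2 = f(L/D)V²/2g = 117.9 m
Pipe 3: V = 3.012 m/s, Re = 5.49×10^5, ε/D = 3.85×10^-6, f = 0.01289, h_3 = f(L/D)V²/2g = 25.81 m
Series → Q common, losses add: H = Σh = 147.0 m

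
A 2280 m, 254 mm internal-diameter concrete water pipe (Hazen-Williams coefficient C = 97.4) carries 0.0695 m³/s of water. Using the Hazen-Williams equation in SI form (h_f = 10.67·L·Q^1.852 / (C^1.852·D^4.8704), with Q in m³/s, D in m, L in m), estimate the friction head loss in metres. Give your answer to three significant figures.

h_f ≈ 28.7 m

h_f = 10.67·2280·0.0695^1.852 / (97.4^1.852·0.254^4.8704) = 28.66 m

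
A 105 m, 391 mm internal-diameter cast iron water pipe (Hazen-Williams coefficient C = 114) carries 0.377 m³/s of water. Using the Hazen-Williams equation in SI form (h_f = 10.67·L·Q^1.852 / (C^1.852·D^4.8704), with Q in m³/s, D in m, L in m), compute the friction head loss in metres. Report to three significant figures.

h_f ≈ 2.76 m

h_f = 10.67·105·0.377^1.852 / (114^1.852·0.391^4.8704) = 2.764 m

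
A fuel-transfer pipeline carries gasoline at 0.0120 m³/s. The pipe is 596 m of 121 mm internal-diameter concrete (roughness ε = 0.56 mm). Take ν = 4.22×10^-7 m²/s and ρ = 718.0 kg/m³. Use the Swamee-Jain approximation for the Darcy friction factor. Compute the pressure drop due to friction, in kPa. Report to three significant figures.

V = 4Q/(πD²) = 4·0.0120/(π·0.121²) = 1.044 m/s
Re = VD/ν = 1.044·0.121/4.22×10^-7 = 2.99×10^5 → turbulent
ε/D = 0.56/121 = 0.00463
Swamee-Jain: f = 0.03014
h_f = f(L/D)V²/(2g) = 0.03014·(596/0.121)·1.044²/(2·9.81) = 8.241 m
Δp = ρg·h_f = 718.0·9.81·8.241 = 58.05 kPa

Δp ≈ 58.0 kPa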